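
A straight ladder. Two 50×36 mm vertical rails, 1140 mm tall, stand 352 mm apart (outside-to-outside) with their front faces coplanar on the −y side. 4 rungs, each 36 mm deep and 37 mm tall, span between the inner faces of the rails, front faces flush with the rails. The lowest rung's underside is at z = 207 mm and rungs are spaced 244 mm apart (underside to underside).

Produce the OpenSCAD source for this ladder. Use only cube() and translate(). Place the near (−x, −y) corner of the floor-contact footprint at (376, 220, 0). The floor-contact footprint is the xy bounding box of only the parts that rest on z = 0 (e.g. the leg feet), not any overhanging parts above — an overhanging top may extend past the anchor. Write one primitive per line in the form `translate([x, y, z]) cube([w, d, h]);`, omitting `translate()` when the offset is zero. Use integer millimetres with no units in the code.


translate([376, 220, 0]) cube([50, 36, 1140]);
translate([678, 220, 0]) cube([50, 36, 1140]);
translate([426, 220, 207]) cube([252, 36, 37]);
translate([426, 220, 451]) cube([252, 36, 37]);
translate([426, 220, 695]) cube([252, 36, 37]);
translate([426, 220, 939]) cube([252, 36, 37]);


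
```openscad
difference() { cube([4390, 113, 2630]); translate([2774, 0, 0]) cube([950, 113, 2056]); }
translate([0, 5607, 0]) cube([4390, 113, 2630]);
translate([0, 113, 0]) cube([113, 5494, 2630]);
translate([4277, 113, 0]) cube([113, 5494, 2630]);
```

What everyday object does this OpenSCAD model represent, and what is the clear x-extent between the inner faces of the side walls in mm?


A single room. The interior width is 4164 mm.

Four walls enclosing a rectangle with a door in the front wall — a room. Outside width 4390 minus two 113 mm walls gives 4164 mm.


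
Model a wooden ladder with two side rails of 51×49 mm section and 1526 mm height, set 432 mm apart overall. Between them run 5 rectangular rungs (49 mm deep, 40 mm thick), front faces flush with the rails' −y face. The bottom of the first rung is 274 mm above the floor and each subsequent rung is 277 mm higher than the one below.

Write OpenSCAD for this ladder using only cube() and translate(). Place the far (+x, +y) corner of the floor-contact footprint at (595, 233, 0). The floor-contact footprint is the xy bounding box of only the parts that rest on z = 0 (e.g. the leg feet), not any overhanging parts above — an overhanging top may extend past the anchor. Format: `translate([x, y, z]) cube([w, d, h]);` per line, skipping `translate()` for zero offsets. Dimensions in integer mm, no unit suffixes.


translate([163, 184, 0]) cube([51, 49, 1526]);
translate([544, 184, 0]) cube([51, 49, 1526]);
translate([214, 184, 274]) cube([330, 49, 40]);
translate([214, 184, 551]) cube([330, 49, 40]);
translate([214, 184, 828]) cube([330, 49, 40]);
translate([214, 184, 1105]) cube([330, 49, 40]);
translate([214, 184, 1382]) cube([330, 49, 40]);


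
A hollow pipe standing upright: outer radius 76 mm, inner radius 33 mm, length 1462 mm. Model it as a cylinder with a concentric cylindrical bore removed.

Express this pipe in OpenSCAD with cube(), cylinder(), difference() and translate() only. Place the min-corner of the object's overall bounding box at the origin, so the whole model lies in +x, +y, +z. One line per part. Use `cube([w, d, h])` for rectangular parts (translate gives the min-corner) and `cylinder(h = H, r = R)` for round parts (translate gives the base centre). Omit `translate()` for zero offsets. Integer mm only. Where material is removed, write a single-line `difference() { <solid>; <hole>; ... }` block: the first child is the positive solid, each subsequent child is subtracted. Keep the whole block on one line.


difference() { translate([76, 76, 0]) cylinder(h = 1462, r = 76); translate([76, 76, 0]) cylinder(h = 1462, r = 33); }


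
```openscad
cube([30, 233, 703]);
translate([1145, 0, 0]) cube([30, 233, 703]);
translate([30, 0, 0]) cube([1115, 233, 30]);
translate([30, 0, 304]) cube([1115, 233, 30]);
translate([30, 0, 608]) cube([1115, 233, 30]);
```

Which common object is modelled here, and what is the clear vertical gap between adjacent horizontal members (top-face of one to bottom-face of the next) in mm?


A bookshelf. The clear shelf gap is 274 mm.

Two tall side panels with 3 horizontal boards between them — a bookshelf. The first two shelf undersides are at z = 0 and z = 304; with shelf thickness 30, the clear gap is 304 − 0 − 30 = 274 mm.


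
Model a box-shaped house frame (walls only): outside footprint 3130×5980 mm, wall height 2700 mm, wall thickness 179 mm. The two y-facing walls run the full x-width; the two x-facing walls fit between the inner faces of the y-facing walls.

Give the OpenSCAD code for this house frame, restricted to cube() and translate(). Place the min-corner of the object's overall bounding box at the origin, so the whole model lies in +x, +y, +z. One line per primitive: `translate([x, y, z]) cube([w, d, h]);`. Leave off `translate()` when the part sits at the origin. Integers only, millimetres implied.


cube([3130, 179, 2700]);
translate([0, 5801, 0]) cube([3130, 179, 2700]);
translate([0, 179, 0]) cube([179, 5622, 2700]);
translate([2951, 179, 0]) cube([179, 5622, 2700]);


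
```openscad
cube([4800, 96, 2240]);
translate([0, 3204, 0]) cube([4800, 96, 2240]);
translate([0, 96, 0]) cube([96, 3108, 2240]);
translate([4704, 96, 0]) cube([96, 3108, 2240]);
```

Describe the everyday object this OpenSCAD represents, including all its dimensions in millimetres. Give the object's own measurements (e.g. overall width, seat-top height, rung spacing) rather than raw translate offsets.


The wall frame of a small rectangular building: four walls, each 2240 mm tall and 96 mm thick, enclosing a footprint 4800 mm (x) by 3300 mm (y) outside-to-outside, with no floor or roof. The front and back walls (the −y and +y sides) span the full width; the two side walls fit between them.


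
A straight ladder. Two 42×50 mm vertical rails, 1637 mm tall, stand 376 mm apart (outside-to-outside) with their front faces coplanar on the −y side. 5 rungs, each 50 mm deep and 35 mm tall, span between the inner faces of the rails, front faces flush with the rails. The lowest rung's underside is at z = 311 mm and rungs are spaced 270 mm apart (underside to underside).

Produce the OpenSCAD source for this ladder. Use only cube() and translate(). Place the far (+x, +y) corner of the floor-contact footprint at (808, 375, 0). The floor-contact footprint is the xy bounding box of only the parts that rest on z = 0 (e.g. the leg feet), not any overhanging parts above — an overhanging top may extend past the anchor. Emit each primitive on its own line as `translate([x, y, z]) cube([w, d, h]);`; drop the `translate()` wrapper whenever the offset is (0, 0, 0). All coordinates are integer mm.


translate([432, 325, 0]) cube([42, 50, 1637]);
translate([766, 325, 0]) cube([42, 50, 1637]);
translate([474, 325, 311]) cube([292, 50, 35]);
translate([474, 325, 581]) cube([292, 50, 35]);
translate([474, 325, 851]) cube([292, 50, 35]);
translate([474, 325, 1121]) cube([292, 50, 35]);
translate([474, 325, 1391]) cube([292, 50, 35]);


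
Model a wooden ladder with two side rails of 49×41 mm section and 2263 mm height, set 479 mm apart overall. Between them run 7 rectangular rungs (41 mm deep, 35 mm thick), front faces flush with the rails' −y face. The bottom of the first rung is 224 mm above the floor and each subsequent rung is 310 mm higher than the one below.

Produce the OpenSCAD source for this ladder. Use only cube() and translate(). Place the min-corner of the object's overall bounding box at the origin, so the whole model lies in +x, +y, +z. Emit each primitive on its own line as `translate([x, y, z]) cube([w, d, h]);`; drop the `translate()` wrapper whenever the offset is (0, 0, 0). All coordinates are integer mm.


cube([49, 41, 2263]);
translate([430, 0, 0]) cube([49, 41, 2263]);
translate([49, 0, 224]) cube([381, 41, 35]);
translate([49, 0, 534]) cube([381, 41, 35]);
translate([49, 0, 844]) cube([381, 41, 35]);
translate([49, 0, 1154]) cube([381, 41, 35]);
translate([49, 0, 1464]) cube([381, 41, 35]);
translate([49, 0, 1774]) cube([381, 41, 35]);
translate([49, 0, 2084]) cube([381, 41, 35]);


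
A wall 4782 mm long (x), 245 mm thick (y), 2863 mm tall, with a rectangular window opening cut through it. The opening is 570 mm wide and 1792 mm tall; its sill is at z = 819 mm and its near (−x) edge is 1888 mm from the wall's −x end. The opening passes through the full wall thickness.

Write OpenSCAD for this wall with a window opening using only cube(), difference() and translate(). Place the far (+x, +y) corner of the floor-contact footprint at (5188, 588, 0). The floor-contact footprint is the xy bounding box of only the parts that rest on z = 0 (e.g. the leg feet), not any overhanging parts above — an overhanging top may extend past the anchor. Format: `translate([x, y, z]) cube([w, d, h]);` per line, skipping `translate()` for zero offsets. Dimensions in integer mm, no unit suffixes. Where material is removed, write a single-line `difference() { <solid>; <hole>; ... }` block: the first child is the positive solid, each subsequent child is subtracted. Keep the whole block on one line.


difference() { translate([406, 343, 0]) cube([4782, 245, 2863]); translate([2294, 343, 819]) cube([570, 245, 1792]); }


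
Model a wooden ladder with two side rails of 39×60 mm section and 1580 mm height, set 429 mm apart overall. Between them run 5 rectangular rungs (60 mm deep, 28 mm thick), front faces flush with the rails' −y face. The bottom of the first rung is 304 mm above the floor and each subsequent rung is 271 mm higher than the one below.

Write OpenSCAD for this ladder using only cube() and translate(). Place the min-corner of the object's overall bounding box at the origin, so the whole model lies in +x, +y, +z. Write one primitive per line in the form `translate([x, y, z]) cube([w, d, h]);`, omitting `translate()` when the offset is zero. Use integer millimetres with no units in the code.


cube([39, 60, 1580]);
translate([390, 0, 0]) cube([39, 60, 1580]);
translate([39, 0, 304]) cube([351, 60, 28]);
translate([39, 0, 575]) cube([351, 60, 28]);
translate([39, 0, 846]) cube([351, 60, 28]);
translate([39, 0, 1117]) cube([351, 60, 28]);
translate([39, 0, 1388]) cube([351, 60, 28]);


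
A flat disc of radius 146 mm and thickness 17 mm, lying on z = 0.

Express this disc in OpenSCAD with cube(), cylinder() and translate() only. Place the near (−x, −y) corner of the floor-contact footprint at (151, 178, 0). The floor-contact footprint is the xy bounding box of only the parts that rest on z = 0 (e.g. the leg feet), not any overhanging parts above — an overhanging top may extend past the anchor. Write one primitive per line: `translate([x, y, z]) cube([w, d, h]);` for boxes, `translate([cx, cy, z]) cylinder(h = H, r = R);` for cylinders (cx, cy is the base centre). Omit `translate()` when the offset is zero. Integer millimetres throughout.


translate([297, 324, 0]) cylinder(h = 17, r = 146);


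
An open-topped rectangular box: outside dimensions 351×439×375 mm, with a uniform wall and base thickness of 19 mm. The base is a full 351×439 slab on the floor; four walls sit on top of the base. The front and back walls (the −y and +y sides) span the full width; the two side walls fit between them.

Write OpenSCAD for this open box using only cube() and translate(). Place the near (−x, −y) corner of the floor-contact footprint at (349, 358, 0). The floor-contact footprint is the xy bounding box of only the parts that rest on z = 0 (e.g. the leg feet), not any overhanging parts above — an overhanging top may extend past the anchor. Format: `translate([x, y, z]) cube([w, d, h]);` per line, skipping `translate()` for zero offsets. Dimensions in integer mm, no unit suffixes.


translate([349, 358, 0]) cube([351, 439, 19]);
translate([349, 358, 19]) cube([351, 19, 356]);
translate([349, 778, 19]) cube([351, 19, 356]);
translate([349, 377, 19]) cube([19, 401, 356]);
translate([681, 377, 19]) cube([19, 401, 356]);


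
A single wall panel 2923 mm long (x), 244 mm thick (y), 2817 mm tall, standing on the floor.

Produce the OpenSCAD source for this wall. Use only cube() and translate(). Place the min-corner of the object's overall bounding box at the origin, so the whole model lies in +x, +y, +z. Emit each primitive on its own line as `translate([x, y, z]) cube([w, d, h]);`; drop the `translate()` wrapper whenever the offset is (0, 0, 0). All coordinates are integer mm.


cube([2923, 244, 2817]);


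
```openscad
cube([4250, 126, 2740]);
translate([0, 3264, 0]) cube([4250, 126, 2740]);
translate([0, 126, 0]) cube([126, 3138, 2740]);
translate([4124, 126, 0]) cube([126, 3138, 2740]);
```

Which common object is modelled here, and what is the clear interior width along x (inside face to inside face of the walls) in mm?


A house (or room) frame. The interior width is 3998 mm.

Four 2740 mm walls enclosing a rectangle with no floor or roof — a room or house frame. Outside width is 4250 mm and wall thickness is 126 mm, so the interior width is 4250 − 2 × 126 = 3998 mm.


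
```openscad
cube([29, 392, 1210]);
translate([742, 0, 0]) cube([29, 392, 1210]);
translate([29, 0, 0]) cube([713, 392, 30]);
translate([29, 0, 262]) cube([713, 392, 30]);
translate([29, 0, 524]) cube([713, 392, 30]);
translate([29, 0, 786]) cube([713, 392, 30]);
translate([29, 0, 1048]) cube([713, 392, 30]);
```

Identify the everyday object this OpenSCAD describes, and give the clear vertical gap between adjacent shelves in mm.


A bookshelf. The clear shelf gap is 232 mm.

Two tall side panels with 5 horizontal boards between them — a bookshelf. The first two shelf undersides are at z = 0 and z = 262; with shelf thickness 30, the clear gap is 262 − 0 − 30 = 232 mm.


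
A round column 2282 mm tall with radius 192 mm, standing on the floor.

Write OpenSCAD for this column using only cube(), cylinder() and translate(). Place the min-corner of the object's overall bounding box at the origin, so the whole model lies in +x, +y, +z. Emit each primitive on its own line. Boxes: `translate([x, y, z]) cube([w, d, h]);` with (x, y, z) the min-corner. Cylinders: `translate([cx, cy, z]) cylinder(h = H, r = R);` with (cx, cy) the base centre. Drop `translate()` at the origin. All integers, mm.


translate([192, 192, 0]) cylinder(h = 2282, r = 192);


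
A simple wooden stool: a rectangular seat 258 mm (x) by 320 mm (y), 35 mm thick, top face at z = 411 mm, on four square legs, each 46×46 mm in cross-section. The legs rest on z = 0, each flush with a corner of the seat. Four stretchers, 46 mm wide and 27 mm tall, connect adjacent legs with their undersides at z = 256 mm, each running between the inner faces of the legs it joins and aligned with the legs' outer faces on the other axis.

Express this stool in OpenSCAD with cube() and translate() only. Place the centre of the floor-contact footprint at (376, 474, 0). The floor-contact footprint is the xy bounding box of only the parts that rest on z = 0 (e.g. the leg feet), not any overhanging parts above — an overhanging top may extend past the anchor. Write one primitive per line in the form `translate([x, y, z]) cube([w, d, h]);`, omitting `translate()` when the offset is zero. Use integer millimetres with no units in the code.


// leg_h = 411 - 35 = 376
// stretcher span = 258 - 2*46 = 166
translate([247, 314, 376]) cube([258, 320, 35]);
translate([247, 314, 0]) cube([46, 46, 376]);
translate([459, 314, 0]) cube([46, 46, 376]);
translate([247, 588, 0]) cube([46, 46, 376]);
translate([459, 588, 0]) cube([46, 46, 376]);
translate([293, 314, 256]) cube([166, 46, 27]);
translate([293, 588, 256]) cube([166, 46, 27]);
translate([247, 360, 256]) cube([46, 228, 27]);
translate([459, 360, 256]) cube([46, 228, 27]);


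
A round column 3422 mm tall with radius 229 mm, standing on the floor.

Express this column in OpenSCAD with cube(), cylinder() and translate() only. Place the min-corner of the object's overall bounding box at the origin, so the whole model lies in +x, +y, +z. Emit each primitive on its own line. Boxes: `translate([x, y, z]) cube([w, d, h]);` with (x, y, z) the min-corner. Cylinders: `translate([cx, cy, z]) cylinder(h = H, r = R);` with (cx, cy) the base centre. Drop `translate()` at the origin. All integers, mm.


translate([229, 229, 0]) cylinder(h = 3422, r = 229);


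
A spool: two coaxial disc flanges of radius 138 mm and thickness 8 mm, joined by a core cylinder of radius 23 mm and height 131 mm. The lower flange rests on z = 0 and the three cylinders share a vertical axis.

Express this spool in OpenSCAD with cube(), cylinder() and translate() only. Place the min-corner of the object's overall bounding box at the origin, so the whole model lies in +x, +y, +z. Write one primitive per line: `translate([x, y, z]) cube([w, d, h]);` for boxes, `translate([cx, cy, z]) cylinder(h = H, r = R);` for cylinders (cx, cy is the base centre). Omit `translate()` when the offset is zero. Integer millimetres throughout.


translate([138, 138, 0]) cylinder(h = 8, r = 138);
translate([138, 138, 8]) cylinder(h = 131, r = 23);
translate([138, 138, 139]) cylinder(h = 8, r = 138);


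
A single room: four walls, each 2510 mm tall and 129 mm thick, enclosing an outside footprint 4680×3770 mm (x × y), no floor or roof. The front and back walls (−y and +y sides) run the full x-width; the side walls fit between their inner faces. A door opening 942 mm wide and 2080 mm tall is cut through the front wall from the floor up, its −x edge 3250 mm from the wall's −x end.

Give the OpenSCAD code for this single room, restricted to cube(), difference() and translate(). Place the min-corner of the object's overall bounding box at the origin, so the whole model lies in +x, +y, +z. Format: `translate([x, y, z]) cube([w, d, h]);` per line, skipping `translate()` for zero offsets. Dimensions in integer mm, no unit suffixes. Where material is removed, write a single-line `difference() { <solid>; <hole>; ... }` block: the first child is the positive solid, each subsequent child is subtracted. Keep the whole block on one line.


difference() { cube([4680, 129, 2510]); translate([3250, 0, 0]) cube([942, 129, 2080]); }
translate([0, 3641, 0]) cube([4680, 129, 2510]);
translate([0, 129, 0]) cube([129, 3512, 2510]);
translate([4551, 129, 0]) cube([129, 3512, 2510]);


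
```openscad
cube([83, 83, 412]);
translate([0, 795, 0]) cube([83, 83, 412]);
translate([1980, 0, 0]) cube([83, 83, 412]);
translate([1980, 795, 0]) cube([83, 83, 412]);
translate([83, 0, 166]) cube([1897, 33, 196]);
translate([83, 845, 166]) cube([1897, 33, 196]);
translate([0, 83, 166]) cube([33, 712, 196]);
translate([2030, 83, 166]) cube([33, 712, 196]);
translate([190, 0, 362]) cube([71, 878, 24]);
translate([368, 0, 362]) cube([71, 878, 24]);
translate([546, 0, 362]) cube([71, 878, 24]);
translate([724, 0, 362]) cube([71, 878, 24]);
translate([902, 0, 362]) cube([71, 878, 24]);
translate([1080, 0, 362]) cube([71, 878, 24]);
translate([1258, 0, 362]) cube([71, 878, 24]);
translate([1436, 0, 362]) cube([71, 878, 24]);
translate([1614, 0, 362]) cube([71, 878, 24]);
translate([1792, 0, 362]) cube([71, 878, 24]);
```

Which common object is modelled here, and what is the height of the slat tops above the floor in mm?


A bed frame. The slat-top height is 386 mm.

Four posts, four rails, and a row of slats — a bed frame. Slats sit on the rails at z = 166 + 196 = 362; with slat thickness 24, the top is 386 mm.


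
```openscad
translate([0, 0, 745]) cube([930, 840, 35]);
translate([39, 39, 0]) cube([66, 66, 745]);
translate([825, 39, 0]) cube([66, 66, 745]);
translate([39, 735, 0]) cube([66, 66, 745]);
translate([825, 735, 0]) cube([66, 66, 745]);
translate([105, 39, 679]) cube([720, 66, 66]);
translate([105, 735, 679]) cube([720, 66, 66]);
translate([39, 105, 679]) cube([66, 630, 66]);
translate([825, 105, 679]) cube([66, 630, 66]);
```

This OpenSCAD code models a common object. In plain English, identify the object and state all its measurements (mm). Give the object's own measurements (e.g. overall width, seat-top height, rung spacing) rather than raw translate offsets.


A table: top 930 mm (x) × 840 mm (y), 35 mm thick, upper face at z = 780 mm, on four 66×66 mm square legs, each inset 39 mm from the nearest pair of top edges from z = 0 to the bottom of the top. Four apron rails, 66 mm thick and 66 mm tall, run between adjacent legs with their top edges flush with the underside of the top and their outer faces flush with the legs' outer faces.


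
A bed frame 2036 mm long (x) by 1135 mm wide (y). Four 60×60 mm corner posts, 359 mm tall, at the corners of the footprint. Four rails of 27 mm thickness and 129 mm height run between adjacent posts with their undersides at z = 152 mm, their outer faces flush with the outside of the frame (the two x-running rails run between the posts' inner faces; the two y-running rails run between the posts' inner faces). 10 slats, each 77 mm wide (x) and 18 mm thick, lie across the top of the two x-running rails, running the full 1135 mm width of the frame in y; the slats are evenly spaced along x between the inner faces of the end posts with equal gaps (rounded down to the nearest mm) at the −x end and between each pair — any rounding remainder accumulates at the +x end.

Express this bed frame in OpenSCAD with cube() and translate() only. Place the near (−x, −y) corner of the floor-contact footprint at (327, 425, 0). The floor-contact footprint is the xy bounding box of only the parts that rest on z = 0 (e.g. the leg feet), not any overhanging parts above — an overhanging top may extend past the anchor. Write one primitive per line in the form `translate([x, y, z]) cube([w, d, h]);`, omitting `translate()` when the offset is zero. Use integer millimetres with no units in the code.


translate([327, 425, 0]) cube([60, 60, 359]);
translate([327, 1500, 0]) cube([60, 60, 359]);
translate([2303, 425, 0]) cube([60, 60, 359]);
translate([2303, 1500, 0]) cube([60, 60, 359]);
translate([387, 425, 152]) cube([1916, 27, 129]);
translate([387, 1533, 152]) cube([1916, 27, 129]);
translate([327, 485, 152]) cube([27, 1015, 129]);
translate([2336, 485, 152]) cube([27, 1015, 129]);
translate([491, 425, 281]) cube([77, 1135, 18]);
translate([672, 425, 281]) cube([77, 1135, 18]);
translate([853, 425, 281]) cube([77, 1135, 18]);
translate([1034, 425, 281]) cube([77, 1135, 18]);
translate([1215, 425, 281]) cube([77, 1135, 18]);
translate([1396, 425, 281]) cube([77, 1135, 18]);
translate([1577, 425, 281]) cube([77, 1135, 18]);
translate([1758, 425, 281]) cube([77, 1135, 18]);
translate([1939, 425, 281]) cube([77, 1135, 18]);
translate([2120, 425, 281]) cube([77, 1135, 18]);


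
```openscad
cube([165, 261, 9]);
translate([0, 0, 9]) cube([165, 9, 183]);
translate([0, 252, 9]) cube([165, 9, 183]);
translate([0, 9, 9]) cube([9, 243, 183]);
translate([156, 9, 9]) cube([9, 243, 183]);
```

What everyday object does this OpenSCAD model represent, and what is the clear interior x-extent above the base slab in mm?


An open box. The internal width is 147 mm.

A 165×261 base slab with four walls standing on it — an open box. The base is 165 mm wide and the walls are 9 mm thick, so the internal width is 165 − 2 × 9 = 147 mm.


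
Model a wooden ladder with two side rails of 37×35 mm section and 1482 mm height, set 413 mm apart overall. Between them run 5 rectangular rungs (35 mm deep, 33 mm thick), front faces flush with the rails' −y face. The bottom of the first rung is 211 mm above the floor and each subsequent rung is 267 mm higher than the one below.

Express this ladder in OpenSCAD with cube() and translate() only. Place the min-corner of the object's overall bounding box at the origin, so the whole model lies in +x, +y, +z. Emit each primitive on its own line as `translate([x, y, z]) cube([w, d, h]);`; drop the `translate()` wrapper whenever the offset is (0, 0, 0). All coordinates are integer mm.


// rung span = 413 - 2*37 = 339
// rung[k] z = 211 + k*267
cube([37, 35, 1482]);
translate([376, 0, 0]) cube([37, 35, 1482]);
translate([37, 0, 211]) cube([339, 35, 33]);
translate([37, 0, 478]) cube([339, 35, 33]);
translate([37, 0, 745]) cube([339, 35, 33]);
translate([37, 0, 1012]) cube([339, 35, 33]);
translate([37, 0, 1279]) cube([339, 35, 33]);


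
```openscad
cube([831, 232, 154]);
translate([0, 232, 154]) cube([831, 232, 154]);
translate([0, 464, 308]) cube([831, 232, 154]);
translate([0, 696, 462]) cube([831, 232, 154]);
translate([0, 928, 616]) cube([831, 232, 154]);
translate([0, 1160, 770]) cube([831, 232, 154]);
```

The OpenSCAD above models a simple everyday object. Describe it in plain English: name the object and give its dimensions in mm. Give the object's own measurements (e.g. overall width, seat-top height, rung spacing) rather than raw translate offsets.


A straight staircase of 6 solid steps. Each step is 831 mm wide (x), 232 mm deep (y, the going) and 154 mm tall (the rise). The first step rests on the floor; each subsequent step sits one going further in +y and one rise higher in +z, directly behind and above the previous step with no overlap.


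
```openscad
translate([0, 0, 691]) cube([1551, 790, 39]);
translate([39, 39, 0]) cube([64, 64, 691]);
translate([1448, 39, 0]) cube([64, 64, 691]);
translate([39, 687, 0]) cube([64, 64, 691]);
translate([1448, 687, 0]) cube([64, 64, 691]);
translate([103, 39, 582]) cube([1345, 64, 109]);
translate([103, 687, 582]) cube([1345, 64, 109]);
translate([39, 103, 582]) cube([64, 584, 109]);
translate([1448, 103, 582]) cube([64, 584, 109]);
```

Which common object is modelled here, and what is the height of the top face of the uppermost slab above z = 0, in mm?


A table. The table height is 730 mm.

A 1551×790×39 slab sits at z = 691 on four 64 mm square posts — a table. The top surface is at 691 + 39 = 730 mm.


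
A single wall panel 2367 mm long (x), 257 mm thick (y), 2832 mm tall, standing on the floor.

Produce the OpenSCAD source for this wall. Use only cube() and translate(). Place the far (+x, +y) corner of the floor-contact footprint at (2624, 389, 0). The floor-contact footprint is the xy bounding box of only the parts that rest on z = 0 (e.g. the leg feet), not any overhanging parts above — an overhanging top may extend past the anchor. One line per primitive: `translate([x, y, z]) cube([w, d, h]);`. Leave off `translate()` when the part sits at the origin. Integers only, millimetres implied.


translate([257, 132, 0]) cube([2367, 257, 2832]);


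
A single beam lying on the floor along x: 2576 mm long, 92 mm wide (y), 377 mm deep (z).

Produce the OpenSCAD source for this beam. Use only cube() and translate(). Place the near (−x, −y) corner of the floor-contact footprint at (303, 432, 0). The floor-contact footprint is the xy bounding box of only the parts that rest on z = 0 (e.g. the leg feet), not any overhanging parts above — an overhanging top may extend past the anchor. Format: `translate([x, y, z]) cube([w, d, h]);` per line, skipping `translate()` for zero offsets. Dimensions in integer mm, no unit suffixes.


translate([303, 432, 0]) cube([2576, 92, 377]);


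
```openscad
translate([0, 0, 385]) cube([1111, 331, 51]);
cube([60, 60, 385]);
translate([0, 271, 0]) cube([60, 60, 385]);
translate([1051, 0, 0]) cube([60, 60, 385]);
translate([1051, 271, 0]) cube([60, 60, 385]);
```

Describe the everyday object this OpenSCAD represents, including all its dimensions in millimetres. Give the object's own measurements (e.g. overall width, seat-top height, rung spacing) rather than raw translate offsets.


A long wooden bench with a 1111 mm (x) × 331 mm (y) seat, 51 mm thick, its top surface 436 mm above the floor. Four 60 mm square legs at the seat corners, flush with the edges, run from z = 0 to the seat underside.


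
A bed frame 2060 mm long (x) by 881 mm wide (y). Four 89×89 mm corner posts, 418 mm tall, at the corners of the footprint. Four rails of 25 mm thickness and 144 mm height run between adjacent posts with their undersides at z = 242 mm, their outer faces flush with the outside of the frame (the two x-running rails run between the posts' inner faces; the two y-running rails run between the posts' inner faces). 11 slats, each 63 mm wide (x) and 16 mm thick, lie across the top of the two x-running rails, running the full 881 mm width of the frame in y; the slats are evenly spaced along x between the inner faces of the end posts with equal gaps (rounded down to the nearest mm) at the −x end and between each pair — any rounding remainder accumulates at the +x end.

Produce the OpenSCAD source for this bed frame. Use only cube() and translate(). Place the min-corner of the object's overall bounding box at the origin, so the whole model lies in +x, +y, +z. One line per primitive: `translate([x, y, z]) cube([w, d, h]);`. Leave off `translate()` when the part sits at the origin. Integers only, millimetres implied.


cube([89, 89, 418]);
translate([0, 792, 0]) cube([89, 89, 418]);
translate([1971, 0, 0]) cube([89, 89, 418]);
translate([1971, 792, 0]) cube([89, 89, 418]);
translate([89, 0, 242]) cube([1882, 25, 144]);
translate([89, 856, 242]) cube([1882, 25, 144]);
translate([0, 89, 242]) cube([25, 703, 144]);
translate([2035, 89, 242]) cube([25, 703, 144]);
translate([188, 0, 386]) cube([63, 881, 16]);
translate([350, 0, 386]) cube([63, 881, 16]);
translate([512, 0, 386]) cube([63, 881, 16]);
translate([674, 0, 386]) cube([63, 881, 16]);
translate([836, 0, 386]) cube([63, 881, 16]);
translate([998, 0, 386]) cube([63, 881, 16]);
translate([1160, 0, 386]) cube([63, 881, 16]);
translate([1322, 0, 386]) cube([63, 881, 16]);
translate([1484, 0, 386]) cube([63, 881, 16]);
translate([1646, 0, 386]) cube([63, 881, 16]);
translate([1808, 0, 386]) cube([63, 881, 16]);


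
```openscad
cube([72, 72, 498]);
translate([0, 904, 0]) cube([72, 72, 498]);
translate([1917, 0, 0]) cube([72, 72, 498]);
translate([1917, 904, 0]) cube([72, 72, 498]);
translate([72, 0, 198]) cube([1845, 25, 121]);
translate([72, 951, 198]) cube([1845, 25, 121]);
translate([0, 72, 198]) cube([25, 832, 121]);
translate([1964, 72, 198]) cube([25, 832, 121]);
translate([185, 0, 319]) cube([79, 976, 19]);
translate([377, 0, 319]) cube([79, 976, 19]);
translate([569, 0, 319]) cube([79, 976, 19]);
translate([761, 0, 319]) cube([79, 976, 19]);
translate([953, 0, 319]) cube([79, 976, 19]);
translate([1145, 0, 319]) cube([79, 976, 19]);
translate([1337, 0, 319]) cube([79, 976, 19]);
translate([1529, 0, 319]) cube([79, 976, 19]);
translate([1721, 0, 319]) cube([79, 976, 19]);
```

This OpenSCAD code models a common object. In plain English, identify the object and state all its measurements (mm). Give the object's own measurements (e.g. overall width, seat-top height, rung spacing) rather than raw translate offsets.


A bed frame 1989 mm long (x) by 976 mm wide (y). Four 72×72 mm corner posts, 498 mm tall, at the corners of the footprint. Four rails of 25 mm thickness and 121 mm height run between adjacent posts with their undersides at z = 198 mm, their outer faces flush with the outside of the frame (the two x-running rails run between the posts' inner faces; the two y-running rails run between the posts' inner faces). 9 slats, each 79 mm wide (x) and 19 mm thick, lie across the top of the two x-running rails, running the full 976 mm width of the frame in y; along x they sit between the end posts with a 113 mm gap after the −x posts and between neighbouring slats, leaving 117 mm before the +x posts.


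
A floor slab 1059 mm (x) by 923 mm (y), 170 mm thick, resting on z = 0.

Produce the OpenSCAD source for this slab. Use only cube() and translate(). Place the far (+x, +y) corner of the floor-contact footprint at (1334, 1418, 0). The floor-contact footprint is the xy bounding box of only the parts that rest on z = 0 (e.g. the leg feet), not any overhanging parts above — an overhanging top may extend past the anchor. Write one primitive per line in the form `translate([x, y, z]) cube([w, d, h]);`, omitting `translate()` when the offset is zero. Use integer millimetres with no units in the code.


translate([275, 495, 0]) cube([1059, 923, 170]);


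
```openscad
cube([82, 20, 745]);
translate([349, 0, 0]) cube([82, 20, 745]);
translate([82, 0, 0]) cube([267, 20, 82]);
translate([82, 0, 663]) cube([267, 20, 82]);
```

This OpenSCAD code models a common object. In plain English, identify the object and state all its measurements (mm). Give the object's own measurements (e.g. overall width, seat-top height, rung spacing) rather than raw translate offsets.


A rectangular picture frame lying in the x–z plane (depth along y). The opening is 267 mm wide (x) by 581 mm tall (z), surrounded by a border 82 mm wide on all four sides. The frame is 20 mm deep and is made of two full-height vertical stiles with two horizontal rails fitted between them.


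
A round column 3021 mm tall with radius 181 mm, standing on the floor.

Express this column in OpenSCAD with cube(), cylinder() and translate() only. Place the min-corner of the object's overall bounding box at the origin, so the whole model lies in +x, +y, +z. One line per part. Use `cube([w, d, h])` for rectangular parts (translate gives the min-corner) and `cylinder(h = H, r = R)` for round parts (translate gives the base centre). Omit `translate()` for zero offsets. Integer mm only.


translate([181, 181, 0]) cylinder(h = 3021, r = 181);


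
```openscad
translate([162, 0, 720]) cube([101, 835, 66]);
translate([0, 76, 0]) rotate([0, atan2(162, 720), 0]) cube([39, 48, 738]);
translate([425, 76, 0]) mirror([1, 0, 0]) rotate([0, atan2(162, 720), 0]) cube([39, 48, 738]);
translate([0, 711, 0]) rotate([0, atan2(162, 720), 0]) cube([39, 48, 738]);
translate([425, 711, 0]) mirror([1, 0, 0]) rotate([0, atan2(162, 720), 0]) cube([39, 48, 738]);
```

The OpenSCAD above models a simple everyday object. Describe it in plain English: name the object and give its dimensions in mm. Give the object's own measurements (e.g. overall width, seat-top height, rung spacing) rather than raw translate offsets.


A sawhorse. A 101×835×66 mm beam (x, y, z) sits on two A-frame leg pairs. Each pair is two raked legs of 39×48 mm section (48 mm along y) splaying symmetrically in x. Each leg rises 720 mm vertically over 162 mm of horizontal reach and is 738 mm long along its own axis. Every leg's outer bottom edge rests on the floor and its outer top edge meets a bottom edge of the beam — the left legs (tilting toward +x) meet the beam's −x bottom edge, the right legs (their mirror images, tilting toward −x) meet its +x bottom edge — so the leg tops tuck under the beam, the beam's underside is 720 mm above the floor, and the feet are 425 mm apart outside-to-outside with the beam centred between them. The two leg pairs are set in 76 mm from either end of the beam.


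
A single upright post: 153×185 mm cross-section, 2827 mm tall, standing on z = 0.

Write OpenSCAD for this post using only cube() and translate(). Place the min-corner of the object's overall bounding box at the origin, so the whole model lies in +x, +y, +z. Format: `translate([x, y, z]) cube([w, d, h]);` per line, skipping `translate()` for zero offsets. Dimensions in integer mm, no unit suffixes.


cube([153, 185, 2827]);


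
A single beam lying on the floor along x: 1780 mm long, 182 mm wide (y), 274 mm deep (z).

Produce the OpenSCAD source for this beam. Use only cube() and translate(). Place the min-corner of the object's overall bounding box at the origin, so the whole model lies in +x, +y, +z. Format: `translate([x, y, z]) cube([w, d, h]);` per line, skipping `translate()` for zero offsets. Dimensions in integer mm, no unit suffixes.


cube([1780, 182, 274]);


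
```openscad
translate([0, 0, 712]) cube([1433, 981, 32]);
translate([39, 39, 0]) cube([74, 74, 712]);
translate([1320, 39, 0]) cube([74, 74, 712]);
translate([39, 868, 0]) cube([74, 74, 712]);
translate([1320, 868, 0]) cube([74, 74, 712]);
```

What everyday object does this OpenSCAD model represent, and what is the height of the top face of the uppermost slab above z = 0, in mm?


A table. The table height is 744 mm.

A 1433×981×32 slab sits at z = 712 on four 74 mm square posts — a table. The top surface is at 712 + 32 = 744 mm.


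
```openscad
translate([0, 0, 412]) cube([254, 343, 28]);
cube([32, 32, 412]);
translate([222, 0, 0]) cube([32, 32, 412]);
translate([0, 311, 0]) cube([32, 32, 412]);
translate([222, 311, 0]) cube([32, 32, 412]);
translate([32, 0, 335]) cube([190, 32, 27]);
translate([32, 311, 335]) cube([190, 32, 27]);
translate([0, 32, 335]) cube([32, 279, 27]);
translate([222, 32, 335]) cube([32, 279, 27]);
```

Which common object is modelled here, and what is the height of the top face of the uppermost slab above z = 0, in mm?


A stool. The seat height is 440 mm.

A 254×343×28 slab at z = 412 on four corner posts — a stool. The seat top is 412 + 28 = 440 mm.


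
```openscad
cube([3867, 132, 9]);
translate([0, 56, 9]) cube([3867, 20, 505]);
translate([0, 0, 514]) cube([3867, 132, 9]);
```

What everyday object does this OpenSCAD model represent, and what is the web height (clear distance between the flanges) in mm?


An I-beam. The web height is 505 mm.

Two wide flanges with a thin centred web — an I-beam. Overall 523 mm minus two 9 mm flanges gives a web of 523 − 2·9 = 505 mm.


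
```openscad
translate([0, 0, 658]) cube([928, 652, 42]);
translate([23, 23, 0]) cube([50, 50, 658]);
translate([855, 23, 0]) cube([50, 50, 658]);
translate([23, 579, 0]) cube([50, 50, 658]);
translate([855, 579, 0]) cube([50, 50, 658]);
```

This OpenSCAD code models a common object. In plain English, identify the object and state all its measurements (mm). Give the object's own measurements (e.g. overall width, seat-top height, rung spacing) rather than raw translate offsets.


A table: top 928 mm (x) × 652 mm (y), 42 mm thick, upper face at z = 700 mm, on four 50×50 mm square legs, each inset 23 mm from the nearest pair of top edges from z = 0 to the bottom of the top.


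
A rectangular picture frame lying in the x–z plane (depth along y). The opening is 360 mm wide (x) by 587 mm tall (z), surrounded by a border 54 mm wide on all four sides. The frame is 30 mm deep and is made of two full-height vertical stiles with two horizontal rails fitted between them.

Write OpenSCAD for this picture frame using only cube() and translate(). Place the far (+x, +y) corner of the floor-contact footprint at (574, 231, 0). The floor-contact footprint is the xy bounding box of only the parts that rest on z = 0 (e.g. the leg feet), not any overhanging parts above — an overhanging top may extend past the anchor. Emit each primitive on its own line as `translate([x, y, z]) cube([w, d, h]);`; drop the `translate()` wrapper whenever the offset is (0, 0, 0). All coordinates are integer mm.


translate([106, 201, 0]) cube([54, 30, 695]);
translate([520, 201, 0]) cube([54, 30, 695]);
translate([160, 201, 0]) cube([360, 30, 54]);
translate([160, 201, 641]) cube([360, 30, 54]);


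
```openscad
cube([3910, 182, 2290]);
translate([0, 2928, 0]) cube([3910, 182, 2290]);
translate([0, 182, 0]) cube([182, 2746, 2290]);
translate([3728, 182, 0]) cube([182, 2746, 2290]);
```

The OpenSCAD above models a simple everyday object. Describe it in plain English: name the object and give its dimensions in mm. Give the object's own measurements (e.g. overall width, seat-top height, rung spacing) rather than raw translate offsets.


The wall frame of a small rectangular building: four walls, each 2290 mm tall and 182 mm thick, enclosing a footprint 3910 mm (x) by 3110 mm (y) outside-to-outside, with no floor or roof. The front and back walls (the −y and +y sides) span the full width; the two side walls fit between them.


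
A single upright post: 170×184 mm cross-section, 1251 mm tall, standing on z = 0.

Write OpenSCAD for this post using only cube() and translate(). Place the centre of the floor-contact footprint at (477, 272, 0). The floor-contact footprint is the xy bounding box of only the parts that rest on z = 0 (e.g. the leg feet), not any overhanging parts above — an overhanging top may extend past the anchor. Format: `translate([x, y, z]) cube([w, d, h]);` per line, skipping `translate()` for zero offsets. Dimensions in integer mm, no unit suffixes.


translate([392, 180, 0]) cube([170, 184, 1251]);
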